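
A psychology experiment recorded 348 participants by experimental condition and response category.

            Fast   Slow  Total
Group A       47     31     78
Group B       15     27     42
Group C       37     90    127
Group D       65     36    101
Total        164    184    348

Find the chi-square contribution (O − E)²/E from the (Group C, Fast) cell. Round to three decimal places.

8.724

Row total (Group C) = 127; column total (Fast) = 164; N = 348.
Expected count E = 127 × 164 / 348 = 59.8506.
Contribution = (O − E)²/E = (37 − 59.8506)² / 59.8506 = 8.724.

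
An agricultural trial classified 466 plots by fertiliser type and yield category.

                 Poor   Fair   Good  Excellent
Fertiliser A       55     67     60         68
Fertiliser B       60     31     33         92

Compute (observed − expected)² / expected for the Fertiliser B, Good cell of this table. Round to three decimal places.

Row total (Fertiliser B) = 216; column total (Good) = 93; N = 466.
Expected count E = 216 × 93 / 466 = 43.1073.
Contribution = (O − E)²/E = (33 − 43.1073)² / 43.1073 = 2.370.

2.370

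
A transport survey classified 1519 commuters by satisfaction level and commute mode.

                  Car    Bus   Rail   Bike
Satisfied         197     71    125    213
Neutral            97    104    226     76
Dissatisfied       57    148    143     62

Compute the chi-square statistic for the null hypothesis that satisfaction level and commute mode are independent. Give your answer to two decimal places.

Row totals: 606, 503, 410. Column totals: 351, 323, 494, 351. Grand total N = 1519.
Expected counts (row total × column total / N):
  Satisfied, Car: 606×351/1519 = 140.030
  Satisfied, Bus: 606×323/1519 = 128.860
  Satisfied, Rail: 606×494/1519 = 197.080
  Satisfied, Bike: 606×351/1519 = 140.030
  Neutral, Car: 503×351/1519 = 116.230
  Neutral, Bus: 503×323/1519 = 106.958
  Neutral, Rail: 503×494/1519 = 163.583
  Neutral, Bike: 503×351/1519 = 116.230
  Dissatisfied, Car: 410×351/1519 = 94.740
  Dissatisfied, Bus: 410×323/1519 = 87.182
  Dissatisfied, Rail: 410×494/1519 = 133.338
  Dissatisfied, Bike: 410×351/1519 = 94.740
Contributions (O − E)²/E:
  (197 − 140.030)²/140.030 = 23.1778
  (71 − 128.860)²/128.860 = 25.9800
  (125 − 197.080)²/197.080 = 26.3625
  (213 − 140.030)²/140.030 = 38.0249
  (97 − 116.230)²/116.230 = 3.1816
  (104 − 106.958)²/106.958 = 0.0818
  (226 − 163.583)²/163.583 = 23.8159
  (76 − 116.230)²/116.230 = 13.9246
  (57 − 94.740)²/94.740 = 15.0339
  (148 − 87.182)²/87.182 = 42.4265
  (143 − 133.338)²/133.338 = 0.7001
  (62 − 94.740)²/94.740 = 11.3142
χ² = 23.1778 + 25.9800 + 26.3625 + 38.0249 + 3.1816 + 0.0818 + 23.8159 + 13.9246 + 15.0339 + 42.4265 + 0.7001 + 11.3142 = 224.02

224.02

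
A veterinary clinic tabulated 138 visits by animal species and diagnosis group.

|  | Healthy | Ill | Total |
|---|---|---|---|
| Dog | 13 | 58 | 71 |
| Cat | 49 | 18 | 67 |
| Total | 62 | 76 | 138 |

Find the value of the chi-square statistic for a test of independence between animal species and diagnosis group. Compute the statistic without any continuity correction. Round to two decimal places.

Grand total N = 138.
Expected counts (row total × column total / N):
  Dog, Healthy: 71×62/138 = 31.899
  Dog, Ill: 71×76/138 = 39.101
  Cat, Healthy: 67×62/138 = 30.101
  Cat, Ill: 67×76/138 = 36.899
Contributions (O − E)²/E:
  (13 − 31.899)²/31.899 = 11.1970
  (58 − 39.101)²/39.101 = 9.1346
  (49 − 30.101)²/30.101 = 11.8658
  (18 − 36.899)²/36.899 = 9.6797
χ² = 11.1970 + 9.1346 + 11.8658 + 9.6797 = 41.88

41.88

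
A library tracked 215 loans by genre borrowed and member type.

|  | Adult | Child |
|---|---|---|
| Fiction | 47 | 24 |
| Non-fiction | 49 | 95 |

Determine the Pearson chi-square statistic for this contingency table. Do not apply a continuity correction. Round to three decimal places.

Row totals: 71, 144. Column totals: 96, 119. Grand total N = 215.
Expected counts (row total × column total / N):
  Fiction, Adult: 71×96/215 = 31.7023
  Fiction, Child: 71×119/215 = 39.2977
  Non-fiction, Adult: 144×96/215 = 64.2977
  Non-fiction, Child: 144×119/215 = 79.7023
Contributions (O − E)²/E:
  (47 − 31.7023)²/31.7023 = 7.3818
  (24 − 39.2977)²/39.2977 = 5.9550
  (49 − 64.2977)²/64.2977 = 3.6396
  (95 − 79.7023)²/79.7023 = 2.9362
χ² = 7.3818 + 5.9550 + 3.6396 + 2.9362 = 19.913

19.913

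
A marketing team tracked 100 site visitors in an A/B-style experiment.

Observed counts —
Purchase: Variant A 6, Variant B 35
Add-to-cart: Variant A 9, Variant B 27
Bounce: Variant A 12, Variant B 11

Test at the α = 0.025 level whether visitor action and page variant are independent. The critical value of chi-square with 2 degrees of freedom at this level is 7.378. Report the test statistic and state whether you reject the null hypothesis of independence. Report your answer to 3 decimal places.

10.649; reject H₀

Row totals: 41, 36, 23. Column totals: 27, 73. Grand total N = 100.
Expected counts (row total × column total / N):
  Purchase, Variant A: 41×27/100 = 11.0700
  Purchase, Variant B: 41×73/100 = 29.9300
  Add-to-cart, Variant A: 36×27/100 = 9.7200
  Add-to-cart, Variant B: 36×73/100 = 26.2800
  Bounce, Variant A: 23×27/100 = 6.2100
  Bounce, Variant B: 23×73/100 = 16.7900
Contributions (O − E)²/E:
  (6 − 11.0700)²/11.0700 = 2.3220
  (35 − 29.9300)²/29.9300 = 0.8588
  (9 − 9.7200)²/9.7200 = 0.0533
  (27 − 26.2800)²/26.2800 = 0.0197
  (12 − 6.2100)²/6.2100 = 5.3984
  (11 − 16.7900)²/16.7900 = 1.9967
χ² = 2.3220 + 0.8588 + 0.0533 + 0.0197 + 5.3984 + 1.9967 = 10.649
df = (3−1)(2−1) = 2. Since 10.649 > 7.378, reject the null hypothesis of independence at α = 0.025.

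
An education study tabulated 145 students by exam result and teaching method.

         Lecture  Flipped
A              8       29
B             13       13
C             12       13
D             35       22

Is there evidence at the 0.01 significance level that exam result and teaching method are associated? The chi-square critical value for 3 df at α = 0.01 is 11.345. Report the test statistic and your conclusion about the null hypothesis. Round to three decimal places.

Row totals: 37, 26, 25, 57. Column totals: 68, 77. Grand total N = 145.
Expected counts (row total × column total / N):
  A, Lecture: 37×68/145 = 17.3517
  A, Flipped: 37×77/145 = 19.6483
  B, Lecture: 26×68/145 = 12.1931
  B, Flipped: 26×77/145 = 13.8069
  C, Lecture: 25×68/145 = 11.7241
  C, Flipped: 25×77/145 = 13.2759
  D, Lecture: 57×68/145 = 26.7310
  D, Flipped: 57×77/145 = 30.2690
Contributions (O − E)²/E:
  (8 − 17.3517)²/17.3517 = 5.0401
  (29 − 19.6483)²/19.6483 = 4.4510
  (13 − 12.1931)²/12.1931 = 0.0534
  (13 − 13.8069)²/13.8069 = 0.0472
  (12 − 11.7241)²/11.7241 = 0.0065
  (13 − 13.2759)²/13.2759 = 0.0057
  (35 − 26.7310)²/26.7310 = 2.5579
  (22 − 30.2690)²/30.2690 = 2.2590
χ² = 5.0401 + 4.4510 + 0.0534 + 0.0472 + 0.0065 + 0.0057 + 2.5579 + 2.2590 = 14.421
df = (4−1)(2−1) = 3. Since 14.421 > 11.345, reject the null hypothesis of independence at α = 0.01.

14.421; reject H₀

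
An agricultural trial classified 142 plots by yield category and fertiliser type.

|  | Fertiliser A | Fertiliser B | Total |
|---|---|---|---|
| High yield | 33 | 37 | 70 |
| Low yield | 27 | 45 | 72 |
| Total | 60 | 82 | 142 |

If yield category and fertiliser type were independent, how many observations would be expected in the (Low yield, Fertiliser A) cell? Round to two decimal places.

Row total (Low yield) = 72; column total (Fertiliser A) = 60; grand total N = 142.
Expected count = (row total × column total) / N = 72 × 60 / 142 = 30.42.

30.42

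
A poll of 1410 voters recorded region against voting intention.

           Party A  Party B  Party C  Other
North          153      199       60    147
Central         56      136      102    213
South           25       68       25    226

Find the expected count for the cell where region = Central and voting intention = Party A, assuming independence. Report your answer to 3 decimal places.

84.140

Row total (Central) = 507; column total (Party A) = 234; grand total N = 1410.
Expected count = (row total × column total) / N = 507 × 234 / 1410 = 84.140.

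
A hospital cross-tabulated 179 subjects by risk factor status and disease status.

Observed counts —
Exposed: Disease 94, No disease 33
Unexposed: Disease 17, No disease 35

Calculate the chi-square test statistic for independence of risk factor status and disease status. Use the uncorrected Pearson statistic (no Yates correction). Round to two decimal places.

26.74

Row totals: 127, 52. Column totals: 111, 68. Grand total N = 179.
Expected counts (row total × column total / N):
  Exposed, Disease: 127×111/179 = 78.754
  Exposed, No disease: 127×68/179 = 48.246
  Unexposed, Disease: 52×111/179 = 32.246
  Unexposed, No disease: 52×68/179 = 19.754
Contributions (O − E)²/E:
  (94 − 78.754)²/78.754 = 2.9515
  (33 − 48.246)²/48.246 = 4.8178
  (17 − 32.246)²/32.246 = 7.2084
  (35 − 19.754)²/19.754 = 11.7668
χ² = 2.9515 + 4.8178 + 7.2084 + 11.7668 = 26.74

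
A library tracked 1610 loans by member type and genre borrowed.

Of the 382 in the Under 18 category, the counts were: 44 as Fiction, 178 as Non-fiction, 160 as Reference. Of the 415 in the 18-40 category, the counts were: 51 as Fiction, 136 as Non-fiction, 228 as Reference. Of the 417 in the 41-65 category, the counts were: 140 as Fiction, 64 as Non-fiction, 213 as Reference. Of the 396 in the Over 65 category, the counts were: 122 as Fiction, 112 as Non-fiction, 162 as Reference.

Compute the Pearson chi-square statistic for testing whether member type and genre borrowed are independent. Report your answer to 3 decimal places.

Row totals: 382, 415, 417, 396. Column totals: 357, 490, 763. Grand total N = 1610.
Expected counts (row total × column total / N):
  Under 18, Fiction: 382×357/1610 = 84.7043
  Under 18, Non-fiction: 382×490/1610 = 116.2609
  Under 18, Reference: 382×763/1610 = 181.0348
  18-40, Fiction: 415×357/1610 = 92.0217
  18-40, Non-fiction: 415×490/1610 = 126.3043
  18-40, Reference: 415×763/1610 = 196.6739
  41-65, Fiction: 417×357/1610 = 92.4652
  41-65, Non-fiction: 417×490/1610 = 126.9130
  41-65, Reference: 417×763/1610 = 197.6217
  Over 65, Fiction: 396×357/1610 = 87.8087
  Over 65, Non-fiction: 396×490/1610 = 120.5217
  Over 65, Reference: 396×763/1610 = 187.6696
Contributions (O − E)²/E:
  (44 − 84.7043)²/84.7043 = 19.5603
  (178 − 116.2609)²/116.2609 = 32.7859
  (160 − 181.0348)²/181.0348 = 2.4441
  (51 − 92.0217)²/92.0217 = 18.2868
  (136 − 126.3043)²/126.3043 = 0.7443
  (228 − 196.6739)²/196.6739 = 4.9896
  (140 − 92.4652)²/92.4652 = 24.4368
  (64 − 126.9130)²/126.9130 = 31.1871
  (213 − 197.6217)²/197.6217 = 1.1967
  (122 − 87.8087)²/87.8087 = 13.3135
  (112 − 120.5217)²/120.5217 = 0.6025
  (162 − 187.6696)²/187.6696 = 3.5111
χ² = 19.5603 + 32.7859 + 2.4441 + 18.2868 + 0.7443 + 4.9896 + 24.4368 + 31.1871 + 1.1967 + 13.3135 + 0.6025 + 3.5111 = 153.059

153.059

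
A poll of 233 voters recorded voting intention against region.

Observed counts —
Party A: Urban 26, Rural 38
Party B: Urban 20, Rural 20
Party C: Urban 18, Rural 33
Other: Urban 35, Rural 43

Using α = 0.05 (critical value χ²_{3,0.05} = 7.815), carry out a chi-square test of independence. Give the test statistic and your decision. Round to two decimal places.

Row totals: 64, 40, 51, 78. Column totals: 99, 134. Grand total N = 233.
Expected counts (row total × column total / N):
  Party A, Urban: 64×99/233 = 27.193
  Party A, Rural: 64×134/233 = 36.807
  Party B, Urban: 40×99/233 = 16.996
  Party B, Rural: 40×134/233 = 23.004
  Party C, Urban: 51×99/233 = 21.670
  Party C, Rural: 51×134/233 = 29.330
  Other, Urban: 78×99/233 = 33.142
  Other, Rural: 78×134/233 = 44.858
Contributions (O − E)²/E:
  (26 − 27.193)²/27.193 = 0.0523
  (38 − 36.807)²/36.807 = 0.0387
  (20 − 16.996)²/16.996 = 0.5309
  (20 − 23.004)²/23.004 = 0.3923
  (18 − 21.670)²/21.670 = 0.6215
  (33 − 29.330)²/29.330 = 0.4592
  (35 − 33.142)²/33.142 = 0.1042
  (43 − 44.858)²/44.858 = 0.0770
χ² = 0.0523 + 0.0387 + 0.5309 + 0.3923 + 0.6215 + 0.4592 + 0.1042 + 0.0770 = 2.28
df = (4−1)(2−1) = 3. Since 2.28 < 7.815, fail to reject the null hypothesis of independence at α = 0.05.

2.28; fail to reject H₀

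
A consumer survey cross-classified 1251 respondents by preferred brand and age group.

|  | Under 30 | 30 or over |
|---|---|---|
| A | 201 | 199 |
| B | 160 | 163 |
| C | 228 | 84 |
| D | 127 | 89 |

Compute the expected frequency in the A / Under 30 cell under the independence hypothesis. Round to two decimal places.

Row total (A) = 400; column total (Under 30) = 716; grand total N = 1251.
Expected count = (row total × column total) / N = 400 × 716 / 1251 = 228.94.

228.94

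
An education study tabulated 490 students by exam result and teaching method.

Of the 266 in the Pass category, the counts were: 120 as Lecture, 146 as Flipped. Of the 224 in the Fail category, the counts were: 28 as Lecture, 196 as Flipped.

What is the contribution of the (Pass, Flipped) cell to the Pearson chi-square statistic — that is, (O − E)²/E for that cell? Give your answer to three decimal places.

Row total (Pass) = 266; column total (Flipped) = 342; N = 490.
Expected count E = 266 × 342 / 490 = 185.6571.
Contribution = (O − E)²/E = (146 − 185.6571)² / 185.6571 = 8.471.

8.471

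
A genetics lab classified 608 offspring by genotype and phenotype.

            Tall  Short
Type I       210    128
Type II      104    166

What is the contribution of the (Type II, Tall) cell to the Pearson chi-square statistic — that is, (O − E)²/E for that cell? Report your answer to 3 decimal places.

Row total (Type II) = 270; column total (Tall) = 314; N = 608.
Expected count E = 270 × 314 / 608 = 139.4408.
Contribution = (O − E)²/E = (104 − 139.4408)² / 139.4408 = 9.008.

9.008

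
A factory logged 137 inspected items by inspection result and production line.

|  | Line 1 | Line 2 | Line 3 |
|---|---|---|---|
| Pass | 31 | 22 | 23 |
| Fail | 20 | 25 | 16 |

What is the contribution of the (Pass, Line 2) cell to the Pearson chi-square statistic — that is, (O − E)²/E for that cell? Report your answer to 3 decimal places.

0.636

Row total (Pass) = 76; column total (Line 2) = 47; N = 137.
Expected count E = 76 × 47 / 137 = 26.0730.
Contribution = (O − E)²/E = (22 − 26.0730)² / 26.0730 = 0.636.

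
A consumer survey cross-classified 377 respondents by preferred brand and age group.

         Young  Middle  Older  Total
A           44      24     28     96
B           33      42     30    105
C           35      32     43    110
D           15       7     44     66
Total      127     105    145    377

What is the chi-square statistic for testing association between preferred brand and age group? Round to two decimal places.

Grand total N = 377.
Expected counts (row total × column total / N):
  A, Young: 96×127/377 = 32.340
  A, Middle: 96×105/377 = 26.737
  A, Older: 96×145/377 = 36.923
  B, Young: 105×127/377 = 35.371
  B, Middle: 105×105/377 = 29.244
  B, Older: 105×145/377 = 40.385
  C, Young: 110×127/377 = 37.056
  C, Middle: 110×105/377 = 30.637
  C, Older: 110×145/377 = 42.308
  D, Young: 66×127/377 = 22.233
  D, Middle: 66×105/377 = 18.382
  D, Older: 66×145/377 = 25.385
Contributions (O − E)²/E:
  (44 − 32.340)²/32.340 = 4.2039
  (24 − 26.737)²/26.737 = 0.2802
  (28 − 36.923)²/36.923 = 2.1564
  (33 − 35.371)²/35.371 = 0.1589
  (42 − 29.244)²/29.244 = 5.5641
  (30 − 40.385)²/40.385 = 2.6705
  (35 − 37.056)²/37.056 = 0.1141
  (32 − 30.637)²/30.637 = 0.0606
  (43 − 42.308)²/42.308 = 0.0113
  (15 − 22.233)²/22.233 = 2.3531
  (7 − 18.382)²/18.382 = 7.0477
  (44 − 25.385)²/25.385 = 13.6505
χ² = 4.2039 + 0.2802 + 2.1564 + 0.1589 + 5.5641 + 2.6705 + 0.1141 + 0.0606 + 0.0113 + 2.3531 + 7.0477 + 13.6505 = 38.27

38.27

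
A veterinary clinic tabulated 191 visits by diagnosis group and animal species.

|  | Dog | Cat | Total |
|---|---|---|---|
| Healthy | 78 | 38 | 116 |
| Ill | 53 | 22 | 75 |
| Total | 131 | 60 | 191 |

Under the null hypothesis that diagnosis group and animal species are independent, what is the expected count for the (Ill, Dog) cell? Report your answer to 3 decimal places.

51.440

Row total (Ill) = 75; column total (Dog) = 131; grand total N = 191.
Expected count = (row total × column total) / N = 75 × 131 / 191 = 51.440.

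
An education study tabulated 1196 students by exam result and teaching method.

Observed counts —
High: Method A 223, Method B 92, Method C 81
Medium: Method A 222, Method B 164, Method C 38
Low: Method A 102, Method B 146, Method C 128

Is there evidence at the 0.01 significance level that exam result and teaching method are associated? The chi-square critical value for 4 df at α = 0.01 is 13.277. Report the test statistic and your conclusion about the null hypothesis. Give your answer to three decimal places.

121.905; reject H₀

Row totals: 396, 424, 376. Column totals: 547, 402, 247. Grand total N = 1196.
Expected counts (row total × column total / N):
  High, Method A: 396×547/1196 = 181.11371
  High, Method B: 396×402/1196 = 133.10368
  High, Method C: 396×247/1196 = 81.78261
  Medium, Method A: 424×547/1196 = 193.91973
  Medium, Method B: 424×402/1196 = 142.51505
  Medium, Method C: 424×247/1196 = 87.56522
  Low, Method A: 376×547/1196 = 171.96656
  Low, Method B: 376×402/1196 = 126.38127
  Low, Method C: 376×247/1196 = 77.65217
Contributions (O − E)²/E:
  (223 − 181.11371)²/181.11371 = 9.6871
  (92 − 133.10368)²/133.10368 = 12.6932
  (81 − 81.78261)²/81.78261 = 0.0075
  (222 − 193.91973)²/193.91973 = 4.0661
  (164 − 142.51505)²/142.51505 = 3.2390
  (38 − 87.56522)²/87.56522 = 28.0558
  (102 − 171.96656)²/171.96656 = 28.4667
  (146 − 126.38127)²/126.38127 = 3.0455
  (128 − 77.65217)²/77.65217 = 32.6443
χ² = 9.6871 + 12.6932 + 0.0075 + 4.0661 + 3.2390 + 28.0558 + 28.4667 + 3.0455 + 32.6443 = 121.905
df = (3−1)(3−1) = 4. Since 121.905 > 13.277, reject the null hypothesis of independence at α = 0.01.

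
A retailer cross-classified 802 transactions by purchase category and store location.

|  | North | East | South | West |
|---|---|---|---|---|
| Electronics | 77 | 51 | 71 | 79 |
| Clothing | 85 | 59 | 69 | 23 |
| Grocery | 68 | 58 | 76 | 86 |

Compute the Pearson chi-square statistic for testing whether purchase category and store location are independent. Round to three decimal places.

Row totals: 278, 236, 288. Column totals: 230, 168, 216, 188. Grand total N = 802.
Expected counts (row total × column total / N):
  Electronics, North: 278×230/802 = 79.7257
  Electronics, East: 278×168/802 = 58.2344
  Electronics, South: 278×216/802 = 74.8728
  Electronics, West: 278×188/802 = 65.1671
  Clothing, North: 236×230/802 = 67.6808
  Clothing, East: 236×168/802 = 49.4364
  Clothing, South: 236×216/802 = 63.5611
  Clothing, West: 236×188/802 = 55.3217
  Grocery, North: 288×230/802 = 82.5935
  Grocery, East: 288×168/802 = 60.3292
  Grocery, South: 288×216/802 = 77.5661
  Grocery, West: 288×188/802 = 67.5112
Contributions (O − E)²/E:
  (77 − 79.7257)²/79.7257 = 0.0932
  (51 − 58.2344)²/58.2344 = 0.8987
  (71 − 74.8728)²/74.8728 = 0.2003
  (79 − 65.1671)²/65.1671 = 2.9363
  (85 − 67.6808)²/67.6808 = 4.4319
  (59 − 49.4364)²/49.4364 = 1.8501
  (69 − 63.5611)²/63.5611 = 0.4654
  (23 − 55.3217)²/55.3217 = 18.8840
  (68 − 82.5935)²/82.5935 = 2.5785
  (58 − 60.3292)²/60.3292 = 0.0899
  (76 − 77.5661)²/77.5661 = 0.0316
  (86 − 67.5112)²/67.5112 = 5.0634
χ² = 0.0932 + 0.8987 + 0.2003 + 2.9363 + 4.4319 + 1.8501 + 0.4654 + 18.8840 + 2.5785 + 0.0899 + 0.0316 + 5.0634 = 37.523

37.523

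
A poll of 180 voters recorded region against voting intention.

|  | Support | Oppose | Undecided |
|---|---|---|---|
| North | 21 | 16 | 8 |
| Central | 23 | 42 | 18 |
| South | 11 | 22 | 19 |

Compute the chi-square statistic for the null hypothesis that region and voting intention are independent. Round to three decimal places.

Row totals: 45, 83, 52. Column totals: 55, 80, 45. Grand total N = 180.
Expected counts (row total × column total / N):
  North, Support: 45×55/180 = 13.7500
  North, Oppose: 45×80/180 = 20.0000
  North, Undecided: 45×45/180 = 11.2500
  Central, Support: 83×55/180 = 25.3611
  Central, Oppose: 83×80/180 = 36.8889
  Central, Undecided: 83×45/180 = 20.7500
  South, Support: 52×55/180 = 15.8889
  South, Oppose: 52×80/180 = 23.1111
  South, Undecided: 52×45/180 = 13.0000
Contributions (O − E)²/E:
  (21 − 13.7500)²/13.7500 = 3.8227
  (16 − 20.0000)²/20.0000 = 0.8000
  (8 − 11.2500)²/11.2500 = 0.9389
  (23 − 25.3611)²/25.3611 = 0.2198
  (42 − 36.8889)²/36.8889 = 0.7082
  (18 − 20.7500)²/20.7500 = 0.3645
  (11 − 15.8889)²/15.8889 = 1.5043
  (22 − 23.1111)²/23.1111 = 0.0534
  (19 − 13.0000)²/13.0000 = 2.7692
χ² = 3.8227 + 0.8000 + 0.9389 + 0.2198 + 0.7082 + 0.3645 + 1.5043 + 0.0534 + 2.7692 = 11.181

11.181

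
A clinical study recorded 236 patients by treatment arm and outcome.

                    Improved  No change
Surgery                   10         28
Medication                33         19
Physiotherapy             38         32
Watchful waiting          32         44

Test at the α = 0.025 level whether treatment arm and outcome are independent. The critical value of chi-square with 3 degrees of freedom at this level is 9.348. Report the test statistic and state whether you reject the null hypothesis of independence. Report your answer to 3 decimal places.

14.307; reject H₀

Row totals: 38, 52, 70, 76. Column totals: 113, 123. Grand total N = 236.
Expected counts (row total × column total / N):
  Surgery, Improved: 38×113/236 = 18.19492
  Surgery, No change: 38×123/236 = 19.80508
  Medication, Improved: 52×113/236 = 24.89831
  Medication, No change: 52×123/236 = 27.10169
  Physiotherapy, Improved: 70×113/236 = 33.51695
  Physiotherapy, No change: 70×123/236 = 36.48305
  Watchful waiting, Improved: 76×113/236 = 36.38983
  Watchful waiting, No change: 76×123/236 = 39.61017
Contributions (O − E)²/E:
  (10 − 18.19492)²/18.19492 = 3.6910
  (28 − 19.80508)²/19.80508 = 3.3909
  (33 − 24.89831)²/24.89831 = 2.6362
  (19 − 27.10169)²/27.10169 = 2.4219
  (38 − 33.51695)²/33.51695 = 0.5996
  (32 − 36.48305)²/36.48305 = 0.5509
  (32 − 36.38983)²/36.38983 = 0.5296
  (44 − 39.61017)²/39.61017 = 0.4865
χ² = 3.6910 + 3.3909 + 2.6362 + 2.4219 + 0.5996 + 0.5509 + 0.5296 + 0.4865 = 14.307
df = (4−1)(2−1) = 3. Since 14.307 > 9.348, reject the null hypothesis of independence at α = 0.025.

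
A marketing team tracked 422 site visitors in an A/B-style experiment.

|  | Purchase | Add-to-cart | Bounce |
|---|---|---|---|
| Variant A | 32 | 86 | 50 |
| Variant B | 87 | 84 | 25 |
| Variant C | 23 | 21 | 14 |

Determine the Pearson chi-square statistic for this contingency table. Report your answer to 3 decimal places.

33.291

Row totals: 168, 196, 58. Column totals: 142, 191, 89. Grand total N = 422.
Expected counts (row total × column total / N):
  Variant A, Purchase: 168×142/422 = 56.5308
  Variant A, Add-to-cart: 168×191/422 = 76.0379
  Variant A, Bounce: 168×89/422 = 35.4313
  Variant B, Purchase: 196×142/422 = 65.9526
  Variant B, Add-to-cart: 196×191/422 = 88.7109
  Variant B, Bounce: 196×89/422 = 41.3365
  Variant C, Purchase: 58×142/422 = 19.5166
  Variant C, Add-to-cart: 58×191/422 = 26.2512
  Variant C, Bounce: 58×89/422 = 12.2322
Contributions (O − E)²/E:
  (32 − 56.5308)²/56.5308 = 10.6448
  (86 − 76.0379)²/76.0379 = 1.3052
  (50 − 35.4313)²/35.4313 = 5.9904
  (87 − 65.9526)²/65.9526 = 6.7168
  (84 − 88.7109)²/88.7109 = 0.2502
  (25 − 41.3365)²/41.3365 = 6.4563
  (23 − 19.5166)²/19.5166 = 0.6217
  (21 − 26.2512)²/26.2512 = 1.0504
  (14 − 12.2322)²/12.2322 = 0.2555
χ² = 10.6448 + 1.3052 + 5.9904 + 6.7168 + 0.2502 + 6.4563 + 0.6217 + 1.0504 + 0.2555 = 33.291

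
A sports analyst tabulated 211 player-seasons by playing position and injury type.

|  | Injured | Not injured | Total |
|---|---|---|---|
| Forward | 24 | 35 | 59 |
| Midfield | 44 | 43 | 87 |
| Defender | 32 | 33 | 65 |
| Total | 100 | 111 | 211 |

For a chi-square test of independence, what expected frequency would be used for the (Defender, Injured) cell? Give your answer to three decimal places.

Row total (Defender) = 65; column total (Injured) = 100; grand total N = 211.
Expected count = (row total × column total) / N = 65 × 100 / 211 = 30.806.

30.806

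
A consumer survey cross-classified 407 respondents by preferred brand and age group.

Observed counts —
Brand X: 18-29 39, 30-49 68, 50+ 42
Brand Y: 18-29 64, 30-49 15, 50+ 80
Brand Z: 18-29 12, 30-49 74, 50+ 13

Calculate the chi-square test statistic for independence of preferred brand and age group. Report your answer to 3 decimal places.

Row totals: 149, 159, 99. Column totals: 115, 157, 135. Grand total N = 407.
Expected counts (row total × column total / N):
  Brand X, 18-29: 149×115/407 = 42.10074
  Brand X, 30-49: 149×157/407 = 57.47666
  Brand X, 50+: 149×135/407 = 49.42260
  Brand Y, 18-29: 159×115/407 = 44.92629
  Brand Y, 30-49: 159×157/407 = 61.33415
  Brand Y, 50+: 159×135/407 = 52.73956
  Brand Z, 18-29: 99×115/407 = 27.97297
  Brand Z, 30-49: 99×157/407 = 38.18919
  Brand Z, 50+: 99×135/407 = 32.83784
Contributions (O − E)²/E:
  (39 − 42.10074)²/42.10074 = 0.2284
  (68 − 57.47666)²/57.47666 = 1.9267
  (42 − 49.42260)²/49.42260 = 1.1148
  (64 − 44.92629)²/44.92629 = 8.0979
  (15 − 61.33415)²/61.33415 = 35.0026
  (80 − 52.73956)²/52.73956 = 14.0906
  (12 − 27.97297)²/27.97297 = 9.1208
  (74 − 38.18919)²/38.18919 = 33.5806
  (13 − 32.83784)²/32.83784 = 11.9843
χ² = 0.2284 + 1.9267 + 1.1148 + 8.0979 + 35.0026 + 14.0906 + 9.1208 + 33.5806 + 11.9843 = 115.147

115.147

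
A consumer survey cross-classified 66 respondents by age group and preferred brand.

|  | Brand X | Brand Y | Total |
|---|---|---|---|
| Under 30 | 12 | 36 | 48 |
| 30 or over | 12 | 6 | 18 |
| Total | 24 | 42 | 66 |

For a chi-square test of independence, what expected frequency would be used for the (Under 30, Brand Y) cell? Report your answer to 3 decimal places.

30.545

Row total (Under 30) = 48; column total (Brand Y) = 42; grand total N = 66.
Expected count = (row total × column total) / N = 48 × 42 / 66 = 30.545.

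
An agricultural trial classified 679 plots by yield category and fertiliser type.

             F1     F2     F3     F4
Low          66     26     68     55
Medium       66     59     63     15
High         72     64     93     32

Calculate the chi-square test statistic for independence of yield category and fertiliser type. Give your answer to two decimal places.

42.02

Row totals: 215, 203, 261. Column totals: 204, 149, 224, 102. Grand total N = 679.
Expected counts (row total × column total / N):
  Low, F1: 215×204/679 = 64.595
  Low, F2: 215×149/679 = 47.180
  Low, F3: 215×224/679 = 70.928
  Low, F4: 215×102/679 = 32.297
  Medium, F1: 203×204/679 = 60.990
  Medium, F2: 203×149/679 = 44.546
  Medium, F3: 203×224/679 = 66.969
  Medium, F4: 203×102/679 = 30.495
  High, F1: 261×204/679 = 78.415
  High, F2: 261×149/679 = 57.274
  High, F3: 261×224/679 = 86.103
  High, F4: 261×102/679 = 39.208
Contributions (O − E)²/E:
  (66 − 64.595)²/64.595 = 0.0306
  (26 − 47.180)²/47.180 = 9.5081
  (68 − 70.928)²/70.928 = 0.1209
  (55 − 32.297)²/32.297 = 15.9590
  (66 − 60.990)²/60.990 = 0.4115
  (59 − 44.546)²/44.546 = 4.6899
  (63 − 66.969)²/66.969 = 0.2352
  (15 − 30.495)²/30.495 = 7.8733
  (72 − 78.415)²/78.415 = 0.5248
  (64 − 57.274)²/57.274 = 0.7899
  (93 − 86.103)²/86.103 = 0.5525
  (32 − 39.208)²/39.208 = 1.3251
χ² = 0.0306 + 9.5081 + 0.1209 + 15.9590 + 0.4115 + 4.6899 + 0.2352 + 7.8733 + 0.5248 + 0.7899 + 0.5525 + 1.3251 = 42.02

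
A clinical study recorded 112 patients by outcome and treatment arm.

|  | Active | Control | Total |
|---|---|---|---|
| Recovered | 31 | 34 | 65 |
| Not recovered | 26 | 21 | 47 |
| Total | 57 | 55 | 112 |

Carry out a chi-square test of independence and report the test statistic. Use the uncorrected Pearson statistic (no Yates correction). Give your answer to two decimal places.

0.63

Grand total N = 112.
Expected counts (row total × column total / N):
  Recovered, Active: 65×57/112 = 33.080
  Recovered, Control: 65×55/112 = 31.920
  Not recovered, Active: 47×57/112 = 23.920
  Not recovered, Control: 47×55/112 = 23.080
Contributions (O − E)²/E:
  (31 − 33.080)²/33.080 = 0.1308
  (34 − 31.920)²/31.920 = 0.1355
  (26 − 23.920)²/23.920 = 0.1809
  (21 − 23.080)²/23.080 = 0.1875
χ² = 0.1308 + 0.1355 + 0.1809 + 0.1875 = 0.63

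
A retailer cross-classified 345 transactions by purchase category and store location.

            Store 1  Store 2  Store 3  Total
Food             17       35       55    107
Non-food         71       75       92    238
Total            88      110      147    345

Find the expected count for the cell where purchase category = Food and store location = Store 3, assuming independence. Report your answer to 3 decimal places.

Row total (Food) = 107; column total (Store 3) = 147; grand total N = 345.
Expected count = (row total × column total) / N = 107 × 147 / 345 = 45.591.

45.591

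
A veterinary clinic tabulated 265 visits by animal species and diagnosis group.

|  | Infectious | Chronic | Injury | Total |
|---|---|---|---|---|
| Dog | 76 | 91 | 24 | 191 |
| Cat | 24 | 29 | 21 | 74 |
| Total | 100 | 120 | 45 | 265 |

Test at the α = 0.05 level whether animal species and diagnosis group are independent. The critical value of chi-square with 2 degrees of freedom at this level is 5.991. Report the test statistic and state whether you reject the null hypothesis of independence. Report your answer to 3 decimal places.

Grand total N = 265.
Expected counts (row total × column total / N):
  Dog, Infectious: 191×100/265 = 72.0755
  Dog, Chronic: 191×120/265 = 86.4906
  Dog, Injury: 191×45/265 = 32.4340
  Cat, Infectious: 74×100/265 = 27.9245
  Cat, Chronic: 74×120/265 = 33.5094
  Cat, Injury: 74×45/265 = 12.5660
Contributions (O − E)²/E:
  (76 − 72.0755)²/72.0755 = 0.2137
  (91 − 86.4906)²/86.4906 = 0.2351
  (24 − 32.4340)²/32.4340 = 2.1931
  (24 − 27.9245)²/27.9245 = 0.5515
  (29 − 33.5094)²/33.5094 = 0.6068
  (21 − 12.5660)²/12.5660 = 5.6607
χ² = 0.2137 + 0.2351 + 2.1931 + 0.5515 + 0.6068 + 5.6607 = 9.461
df = (2−1)(3−1) = 2. Since 9.461 > 5.991, reject the null hypothesis of independence at α = 0.05.

9.461; reject H₀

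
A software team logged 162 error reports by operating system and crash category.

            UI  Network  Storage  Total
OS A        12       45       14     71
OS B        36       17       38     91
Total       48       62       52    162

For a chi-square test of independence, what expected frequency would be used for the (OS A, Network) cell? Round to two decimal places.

Row total (OS A) = 71; column total (Network) = 62; grand total N = 162.
Expected count = (row total × column total) / N = 71 × 62 / 162 = 27.17.

27.17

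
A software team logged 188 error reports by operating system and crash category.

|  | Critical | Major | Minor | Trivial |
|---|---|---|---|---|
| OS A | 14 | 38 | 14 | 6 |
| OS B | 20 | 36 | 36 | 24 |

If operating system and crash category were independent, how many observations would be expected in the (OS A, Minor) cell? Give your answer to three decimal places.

Row total (OS A) = 72; column total (Minor) = 50; grand total N = 188.
Expected count = (row total × column total) / N = 72 × 50 / 188 = 19.149.

19.149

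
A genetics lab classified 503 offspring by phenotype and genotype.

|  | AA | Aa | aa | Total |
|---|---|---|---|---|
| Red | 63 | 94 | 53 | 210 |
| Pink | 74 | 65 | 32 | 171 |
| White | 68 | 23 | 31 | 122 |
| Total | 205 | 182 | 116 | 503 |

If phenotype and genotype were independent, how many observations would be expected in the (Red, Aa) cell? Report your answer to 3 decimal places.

Row total (Red) = 210; column total (Aa) = 182; grand total N = 503.
Expected count = (row total × column total) / N = 210 × 182 / 503 = 75.984.

75.984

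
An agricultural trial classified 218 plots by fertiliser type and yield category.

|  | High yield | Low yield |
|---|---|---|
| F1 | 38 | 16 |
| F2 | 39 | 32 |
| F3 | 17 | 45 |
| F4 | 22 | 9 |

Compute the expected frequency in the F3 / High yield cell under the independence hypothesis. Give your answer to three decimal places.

Row total (F3) = 62; column total (High yield) = 116; grand total N = 218.
Expected count = (row total × column total) / N = 62 × 116 / 218 = 32.991.

32.991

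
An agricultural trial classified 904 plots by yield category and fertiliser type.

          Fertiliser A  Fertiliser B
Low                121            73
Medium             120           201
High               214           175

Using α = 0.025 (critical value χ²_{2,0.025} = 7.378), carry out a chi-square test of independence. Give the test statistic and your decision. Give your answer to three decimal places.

36.187; reject H₀

Row totals: 194, 321, 389. Column totals: 455, 449. Grand total N = 904.
Expected counts (row total × column total / N):
  Low, Fertiliser A: 194×455/904 = 97.6438
  Low, Fertiliser B: 194×449/904 = 96.3562
  Medium, Fertiliser A: 321×455/904 = 161.5653
  Medium, Fertiliser B: 321×449/904 = 159.4347
  High, Fertiliser A: 389×455/904 = 195.7909
  High, Fertiliser B: 389×449/904 = 193.2091
Contributions (O − E)²/E:
  (121 − 97.6438)²/97.6438 = 5.5868
  (73 − 96.3562)²/96.3562 = 5.6614
  (120 − 161.5653)²/161.5653 = 10.6933
  (201 − 159.4347)²/159.4347 = 10.8362
  (214 − 195.7909)²/195.7909 = 1.6935
  (175 − 193.2091)²/193.2091 = 1.7161
χ² = 5.5868 + 5.6614 + 10.6933 + 10.8362 + 1.6935 + 1.7161 = 36.187
df = (3−1)(2−1) = 2. Since 36.187 > 7.378, reject the null hypothesis of independence at α = 0.025.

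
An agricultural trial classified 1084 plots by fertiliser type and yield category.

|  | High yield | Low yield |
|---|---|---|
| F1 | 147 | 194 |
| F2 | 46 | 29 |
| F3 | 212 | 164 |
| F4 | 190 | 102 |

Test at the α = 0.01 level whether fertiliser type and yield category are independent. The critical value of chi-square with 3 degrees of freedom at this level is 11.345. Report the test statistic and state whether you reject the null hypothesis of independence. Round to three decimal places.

Row totals: 341, 75, 376, 292. Column totals: 595, 489. Grand total N = 1084.
Expected counts (row total × column total / N):
  F1, High yield: 341×595/1084 = 187.1725
  F1, Low yield: 341×489/1084 = 153.8275
  F2, High yield: 75×595/1084 = 41.1670
  F2, Low yield: 75×489/1084 = 33.8330
  F3, High yield: 376×595/1084 = 206.3838
  F3, Low yield: 376×489/1084 = 169.6162
  F4, High yield: 292×595/1084 = 160.2768
  F4, Low yield: 292×489/1084 = 131.7232
Contributions (O − E)²/E:
  (147 − 187.1725)²/187.1725 = 8.6222
  (194 − 153.8275)²/153.8275 = 10.4912
  (46 − 41.1670)²/41.1670 = 0.5674
  (29 − 33.8330)²/33.8330 = 0.6904
  (212 − 206.3838)²/206.3838 = 0.1528
  (164 − 169.6162)²/169.6162 = 0.1860
  (190 − 160.2768)²/160.2768 = 5.5121
  (102 − 131.7232)²/131.7232 = 6.7070
χ² = 8.6222 + 10.4912 + 0.5674 + 0.6904 + 0.1528 + 0.1860 + 5.5121 + 6.7070 = 32.929
df = (4−1)(2−1) = 3. Since 32.929 > 11.345, reject the null hypothesis of independence at α = 0.01.

32.929; reject H₀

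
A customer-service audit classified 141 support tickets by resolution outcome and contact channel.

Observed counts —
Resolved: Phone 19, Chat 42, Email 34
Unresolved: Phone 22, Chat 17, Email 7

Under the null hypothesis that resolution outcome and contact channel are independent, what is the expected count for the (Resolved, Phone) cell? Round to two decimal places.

27.62

Row total (Resolved) = 95; column total (Phone) = 41; grand total N = 141.
Expected count = (row total × column total) / N = 95 × 41 / 141 = 27.62.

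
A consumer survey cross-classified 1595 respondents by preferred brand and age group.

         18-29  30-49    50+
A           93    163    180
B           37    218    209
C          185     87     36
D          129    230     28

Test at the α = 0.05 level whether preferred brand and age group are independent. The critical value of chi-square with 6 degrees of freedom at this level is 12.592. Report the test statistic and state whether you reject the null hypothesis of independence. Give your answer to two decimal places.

Row totals: 436, 464, 308, 387. Column totals: 444, 698, 453. Grand total N = 1595.
Expected counts (row total × column total / N):
  A, 18-29: 436×444/1595 = 121.369
  A, 30-49: 436×698/1595 = 190.801
  A, 50+: 436×453/1595 = 123.829
  B, 18-29: 464×444/1595 = 129.164
  B, 30-49: 464×698/1595 = 203.055
  B, 50+: 464×453/1595 = 131.782
  C, 18-29: 308×444/1595 = 85.738
  C, 30-49: 308×698/1595 = 134.786
  C, 50+: 308×453/1595 = 87.476
  D, 18-29: 387×444/1595 = 107.729
  D, 30-49: 387×698/1595 = 169.358
  D, 50+: 387×453/1595 = 109.913
Contributions (O − E)²/E:
  (93 − 121.369)²/121.369 = 6.6310
  (163 − 190.801)²/190.801 = 4.0508
  (180 − 123.829)²/123.829 = 25.4801
  (37 − 129.164)²/129.164 = 65.7629
  (218 − 203.055)²/203.055 = 1.1000
  (209 − 131.782)²/131.782 = 45.2461
  (185 − 85.738)²/85.738 = 114.9192
  (87 − 134.786)²/134.786 = 16.9417
  (36 − 87.476)²/87.476 = 30.2915
  (129 − 107.729)²/107.729 = 4.1999
  (230 − 169.358)²/169.358 = 21.7141
  (28 − 109.913)²/109.913 = 61.0459
χ² = 6.6310 + 4.0508 + 25.4801 + 65.7629 + 1.1000 + 45.2461 + 114.9192 + 16.9417 + 30.2915 + 4.1999 + 21.7141 + 61.0459 = 397.38
df = (4−1)(3−1) = 6. Since 397.38 > 12.592, reject the null hypothesis of independence at α = 0.05.

397.38; reject H₀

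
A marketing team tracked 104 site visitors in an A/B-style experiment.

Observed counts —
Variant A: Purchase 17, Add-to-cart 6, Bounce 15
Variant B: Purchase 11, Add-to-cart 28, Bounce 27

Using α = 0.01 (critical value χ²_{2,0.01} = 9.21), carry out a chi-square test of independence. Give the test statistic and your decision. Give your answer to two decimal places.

Row totals: 38, 66. Column totals: 28, 34, 42. Grand total N = 104.
Expected counts (row total × column total / N):
  Variant A, Purchase: 38×28/104 = 10.231
  Variant A, Add-to-cart: 38×34/104 = 12.423
  Variant A, Bounce: 38×42/104 = 15.346
  Variant B, Purchase: 66×28/104 = 17.769
  Variant B, Add-to-cart: 66×34/104 = 21.577
  Variant B, Bounce: 66×42/104 = 26.654
Contributions (O − E)²/E:
  (17 − 10.231)²/10.231 = 4.4785
  (6 − 12.423)²/12.423 = 3.3209
  (15 − 15.346)²/15.346 = 0.0078
  (11 − 17.769)²/17.769 = 2.5786
  (28 − 21.577)²/21.577 = 1.9120
  (27 − 26.654)²/26.654 = 0.0045
χ² = 4.4785 + 3.3209 + 0.0078 + 2.5786 + 1.9120 + 0.0045 = 12.30
df = (2−1)(3−1) = 2. Since 12.30 > 9.21, reject the null hypothesis of independence at α = 0.01.

12.30; reject H₀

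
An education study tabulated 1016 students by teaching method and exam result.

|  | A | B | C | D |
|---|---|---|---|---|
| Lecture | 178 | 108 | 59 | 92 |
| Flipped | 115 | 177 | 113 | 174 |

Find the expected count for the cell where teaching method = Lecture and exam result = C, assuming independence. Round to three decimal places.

Row total (Lecture) = 437; column total (C) = 172; grand total N = 1016.
Expected count = (row total × column total) / N = 437 × 172 / 1016 = 73.980.

73.980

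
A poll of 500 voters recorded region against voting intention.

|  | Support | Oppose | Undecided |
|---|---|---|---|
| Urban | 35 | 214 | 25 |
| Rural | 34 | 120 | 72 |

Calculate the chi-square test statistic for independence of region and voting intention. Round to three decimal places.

Row totals: 274, 226. Column totals: 69, 334, 97. Grand total N = 500.
Expected counts (row total × column total / N):
  Urban, Support: 274×69/500 = 37.8120
  Urban, Oppose: 274×334/500 = 183.0320
  Urban, Undecided: 274×97/500 = 53.1560
  Rural, Support: 226×69/500 = 31.1880
  Rural, Oppose: 226×334/500 = 150.9680
  Rural, Undecided: 226×97/500 = 43.8440
Contributions (O − E)²/E:
  (35 − 37.8120)²/37.8120 = 0.2091
  (214 − 183.0320)²/183.0320 = 5.2396
  (25 − 53.1560)²/53.1560 = 14.9138
  (34 − 31.1880)²/31.1880 = 0.2535
  (120 − 150.9680)²/150.9680 = 6.3525
  (72 − 43.8440)²/43.8440 = 18.0814
χ² = 0.2091 + 5.2396 + 14.9138 + 0.2535 + 6.3525 + 18.0814 = 45.050

45.050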